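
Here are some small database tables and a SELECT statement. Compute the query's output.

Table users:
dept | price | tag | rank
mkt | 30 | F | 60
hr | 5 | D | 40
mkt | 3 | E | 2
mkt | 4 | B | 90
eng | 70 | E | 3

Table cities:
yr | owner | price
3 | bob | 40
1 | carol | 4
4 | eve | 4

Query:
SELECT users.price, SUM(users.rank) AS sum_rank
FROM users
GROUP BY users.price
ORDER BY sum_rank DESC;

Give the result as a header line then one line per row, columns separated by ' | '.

After GROUP BY (5 rows):
users.price | sum_rank
30 | 60
5 | 40
3 | 2
4 | 90
70 | 3
After ORDER BY (5 rows):
users.price | sum_rank
4 | 90
30 | 60
5 | 40
70 | 3
3 | 2

== RESULT ==
users.price | sum_rank
4 | 90
30 | 60
5 | 40
70 | 3
3 | 2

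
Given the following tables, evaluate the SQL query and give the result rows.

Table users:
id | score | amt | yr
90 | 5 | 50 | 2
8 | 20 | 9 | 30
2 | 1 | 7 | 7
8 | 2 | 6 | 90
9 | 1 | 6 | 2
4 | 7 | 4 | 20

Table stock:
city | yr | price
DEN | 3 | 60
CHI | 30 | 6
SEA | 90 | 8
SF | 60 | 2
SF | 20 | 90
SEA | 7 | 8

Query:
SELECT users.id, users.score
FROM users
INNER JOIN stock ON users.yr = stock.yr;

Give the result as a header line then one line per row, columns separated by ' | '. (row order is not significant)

After JOIN stock (4 rows):
users.id | users.score | users.amt | users.yr | stock.city | stock.yr | stock.price
8 | 20 | 9 | 30 | CHI | 30 | 6
2 | 1 | 7 | 7 | SEA | 7 | 8
8 | 2 | 6 | 90 | SEA | 90 | 8
4 | 7 | 4 | 20 | SF | 20 | 90
After SELECT (4 rows):
users.id | users.score
8 | 20
2 | 1
8 | 2
4 | 7

== RESULT ==
users.id | users.score
8 | 20
2 | 1
8 | 2
4 | 7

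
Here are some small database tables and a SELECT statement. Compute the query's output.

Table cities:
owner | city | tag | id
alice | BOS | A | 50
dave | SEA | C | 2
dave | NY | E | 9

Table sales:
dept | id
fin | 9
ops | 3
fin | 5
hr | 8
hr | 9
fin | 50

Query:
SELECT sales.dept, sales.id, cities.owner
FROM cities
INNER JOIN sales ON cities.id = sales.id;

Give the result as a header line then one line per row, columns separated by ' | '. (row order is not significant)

After JOIN sales (3 rows):
cities.owner | cities.city | cities.tag | cities.id | sales.dept | sales.id
alice | BOS | A | 50 | fin | 50
dave | NY | E | 9 | fin | 9
dave | NY | E | 9 | hr | 9
After SELECT (3 rows):
sales.dept | sales.id | cities.owner
fin | 50 | alice
fin | 9 | dave
hr | 9 | dave

== RESULT ==
sales.dept | sales.id | cities.owner
fin | 50 | alice
fin | 9 | dave
hr | 9 | dave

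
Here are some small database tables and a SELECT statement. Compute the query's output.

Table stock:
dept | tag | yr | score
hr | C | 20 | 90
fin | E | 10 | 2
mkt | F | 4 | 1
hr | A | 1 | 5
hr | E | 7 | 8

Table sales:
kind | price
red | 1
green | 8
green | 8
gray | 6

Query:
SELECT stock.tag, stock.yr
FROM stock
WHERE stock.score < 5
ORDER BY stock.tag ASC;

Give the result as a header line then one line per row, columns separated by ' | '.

== RESULT ==
stock.tag | stock.yr
E | 10
F | 4

Derivation:
After WHERE (2 rows):
stock.dept | stock.tag | stock.yr | stock.score
fin | E | 10 | 2
mkt | F | 4 | 1
After SELECT (2 rows):
stock.tag | stock.yr
E | 10
F | 4
After ORDER BY (2 rows):
stock.tag | stock.yr
E | 10
F | 4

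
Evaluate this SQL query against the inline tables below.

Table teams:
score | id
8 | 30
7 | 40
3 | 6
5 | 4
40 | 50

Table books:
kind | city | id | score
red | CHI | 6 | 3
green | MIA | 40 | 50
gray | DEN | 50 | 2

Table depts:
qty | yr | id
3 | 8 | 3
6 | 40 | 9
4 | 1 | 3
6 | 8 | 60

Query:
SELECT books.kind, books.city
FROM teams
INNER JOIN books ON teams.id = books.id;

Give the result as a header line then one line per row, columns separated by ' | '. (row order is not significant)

== RESULT ==
books.kind | books.city
green | MIA
red | CHI
gray | DEN

Derivation:
After JOIN books (3 rows):
teams.score | teams.id | books.kind | books.city | books.id | books.score
7 | 40 | green | MIA | 40 | 50
3 | 6 | red | CHI | 6 | 3
40 | 50 | gray | DEN | 50 | 2
After SELECT (3 rows):
books.kind | books.city
green | MIA
red | CHI
gray | DEN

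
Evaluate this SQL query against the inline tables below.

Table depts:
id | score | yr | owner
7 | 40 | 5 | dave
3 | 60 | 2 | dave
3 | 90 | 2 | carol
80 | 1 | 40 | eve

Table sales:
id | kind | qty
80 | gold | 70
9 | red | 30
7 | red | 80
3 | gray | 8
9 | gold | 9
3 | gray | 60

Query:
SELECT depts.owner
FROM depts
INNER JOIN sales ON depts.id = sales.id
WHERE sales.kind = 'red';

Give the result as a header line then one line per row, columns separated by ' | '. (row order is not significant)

== RESULT ==
depts.owner
dave

Derivation:
After JOIN sales (6 rows):
depts.id | depts.score | depts.yr | depts.owner | sales.id | sales.kind | sales.qty
7 | 40 | 5 | dave | 7 | red | 80
3 | 60 | 2 | dave | 3 | gray | 8
3 | 60 | 2 | dave | 3 | gray | 60
3 | 90 | 2 | carol | 3 | gray | 8
3 | 90 | 2 | carol | 3 | gray | 60
80 | 1 | 40 | eve | 80 | gold | 70
After WHERE (1 rows):
depts.id | depts.score | depts.yr | depts.owner | sales.id | sales.kind | sales.qty
7 | 40 | 5 | dave | 7 | red | 80
After SELECT (1 rows):
depts.owner
dave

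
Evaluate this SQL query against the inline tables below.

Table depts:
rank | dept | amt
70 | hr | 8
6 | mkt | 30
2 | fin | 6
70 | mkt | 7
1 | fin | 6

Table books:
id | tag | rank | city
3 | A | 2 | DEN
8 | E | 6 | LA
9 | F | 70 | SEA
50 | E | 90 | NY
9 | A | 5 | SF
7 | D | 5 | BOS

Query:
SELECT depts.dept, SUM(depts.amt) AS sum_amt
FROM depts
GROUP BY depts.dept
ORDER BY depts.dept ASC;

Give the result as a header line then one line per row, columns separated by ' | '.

After GROUP BY (3 rows):
depts.dept | sum_amt
hr | 8
mkt | 37
fin | 12
After ORDER BY (3 rows):
depts.dept | sum_amt
fin | 12
hr | 8
mkt | 37

== RESULT ==
depts.dept | sum_amt
fin | 12
hr | 8
mkt | 37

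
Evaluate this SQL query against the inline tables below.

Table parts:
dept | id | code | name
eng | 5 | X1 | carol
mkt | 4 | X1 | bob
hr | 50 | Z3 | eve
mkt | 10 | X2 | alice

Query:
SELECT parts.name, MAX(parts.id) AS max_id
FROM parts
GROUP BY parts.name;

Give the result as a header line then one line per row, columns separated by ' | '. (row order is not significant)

After GROUP BY (4 rows):
parts.name | max_id
carol | 5
bob | 4
eve | 50
alice | 10

== RESULT ==
parts.name | max_id
carol | 5
bob | 4
eve | 50
alice | 10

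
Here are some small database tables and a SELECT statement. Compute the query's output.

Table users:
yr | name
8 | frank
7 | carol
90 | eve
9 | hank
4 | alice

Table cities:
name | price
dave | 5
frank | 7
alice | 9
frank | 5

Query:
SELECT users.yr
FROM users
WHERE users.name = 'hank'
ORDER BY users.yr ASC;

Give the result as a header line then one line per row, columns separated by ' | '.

After WHERE (1 rows):
users.yr | users.name
9 | hank
After SELECT (1 rows):
users.yr
9
After ORDER BY (1 rows):
users.yr
9

== RESULT ==
users.yr
9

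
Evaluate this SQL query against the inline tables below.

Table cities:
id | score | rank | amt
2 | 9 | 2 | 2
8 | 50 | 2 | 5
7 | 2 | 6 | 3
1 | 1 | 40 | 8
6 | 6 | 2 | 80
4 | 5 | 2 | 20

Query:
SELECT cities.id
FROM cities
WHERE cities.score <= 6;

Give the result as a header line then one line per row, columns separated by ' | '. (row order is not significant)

After WHERE (4 rows):
cities.id | cities.score | cities.rank | cities.amt
7 | 2 | 6 | 3
1 | 1 | 40 | 8
6 | 6 | 2 | 80
4 | 5 | 2 | 20
After SELECT (4 rows):
cities.id
7
1
6
4

== RESULT ==
cities.id
7
1
6
4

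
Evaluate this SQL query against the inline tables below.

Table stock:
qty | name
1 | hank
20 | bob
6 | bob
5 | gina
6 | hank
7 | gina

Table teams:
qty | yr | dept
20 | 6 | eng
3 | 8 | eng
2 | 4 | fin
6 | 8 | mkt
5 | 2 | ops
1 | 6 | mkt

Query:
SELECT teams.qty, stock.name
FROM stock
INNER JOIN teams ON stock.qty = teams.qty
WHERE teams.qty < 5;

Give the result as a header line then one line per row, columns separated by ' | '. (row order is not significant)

After JOIN teams (5 rows):
stock.qty | stock.name | teams.qty | teams.yr | teams.dept
1 | hank | 1 | 6 | mkt
20 | bob | 20 | 6 | eng
6 | bob | 6 | 8 | mkt
5 | gina | 5 | 2 | ops
6 | hank | 6 | 8 | mkt
After WHERE (1 rows):
stock.qty | stock.name | teams.qty | teams.yr | teams.dept
1 | hank | 1 | 6 | mkt
After SELECT (1 rows):
teams.qty | stock.name
1 | hank

== RESULT ==
teams.qty | stock.name
1 | hank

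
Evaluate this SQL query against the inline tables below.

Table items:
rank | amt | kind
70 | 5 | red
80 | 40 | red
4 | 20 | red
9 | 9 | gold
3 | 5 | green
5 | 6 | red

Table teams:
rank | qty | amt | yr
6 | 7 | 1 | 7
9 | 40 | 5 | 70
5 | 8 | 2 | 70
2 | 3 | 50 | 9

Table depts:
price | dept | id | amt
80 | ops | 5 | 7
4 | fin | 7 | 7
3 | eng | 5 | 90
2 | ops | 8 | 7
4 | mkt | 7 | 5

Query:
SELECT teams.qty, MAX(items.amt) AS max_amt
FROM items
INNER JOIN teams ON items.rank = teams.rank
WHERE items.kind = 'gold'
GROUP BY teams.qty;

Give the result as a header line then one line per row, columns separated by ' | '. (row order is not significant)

After JOIN teams (2 rows):
items.rank | items.amt | items.kind | teams.rank | teams.qty | teams.amt | teams.yr
9 | 9 | gold | 9 | 40 | 5 | 70
5 | 6 | red | 5 | 8 | 2 | 70
After WHERE (1 rows):
items.rank | items.amt | items.kind | teams.rank | teams.qty | teams.amt | teams.yr
9 | 9 | gold | 9 | 40 | 5 | 70
After GROUP BY (1 rows):
teams.qty | max_amt
40 | 9

== RESULT ==
teams.qty | max_amt
40 | 9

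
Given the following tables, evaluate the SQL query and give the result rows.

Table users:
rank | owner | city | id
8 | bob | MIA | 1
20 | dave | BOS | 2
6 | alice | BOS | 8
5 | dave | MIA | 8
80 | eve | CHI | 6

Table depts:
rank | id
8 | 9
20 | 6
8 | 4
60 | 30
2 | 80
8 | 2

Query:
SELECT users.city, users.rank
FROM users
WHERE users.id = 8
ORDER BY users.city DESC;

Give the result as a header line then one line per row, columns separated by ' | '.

== RESULT ==
users.city | users.rank
MIA | 5
BOS | 6

Derivation:
After WHERE (2 rows):
users.rank | users.owner | users.city | users.id
6 | alice | BOS | 8
5 | dave | MIA | 8
After SELECT (2 rows):
users.city | users.rank
BOS | 6
MIA | 5
After ORDER BY (2 rows):
users.city | users.rank
MIA | 5
BOS | 6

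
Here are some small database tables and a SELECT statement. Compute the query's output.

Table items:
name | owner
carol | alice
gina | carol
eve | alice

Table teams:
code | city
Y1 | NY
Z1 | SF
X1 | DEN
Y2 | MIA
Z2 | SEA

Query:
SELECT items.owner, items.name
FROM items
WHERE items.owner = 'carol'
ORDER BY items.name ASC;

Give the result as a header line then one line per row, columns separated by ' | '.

== RESULT ==
items.owner | items.name
carol | gina

Derivation:
After WHERE (1 rows):
items.name | items.owner
gina | carol
After SELECT (1 rows):
items.owner | items.name
carol | gina
After ORDER BY (1 rows):
items.owner | items.name
carol | gina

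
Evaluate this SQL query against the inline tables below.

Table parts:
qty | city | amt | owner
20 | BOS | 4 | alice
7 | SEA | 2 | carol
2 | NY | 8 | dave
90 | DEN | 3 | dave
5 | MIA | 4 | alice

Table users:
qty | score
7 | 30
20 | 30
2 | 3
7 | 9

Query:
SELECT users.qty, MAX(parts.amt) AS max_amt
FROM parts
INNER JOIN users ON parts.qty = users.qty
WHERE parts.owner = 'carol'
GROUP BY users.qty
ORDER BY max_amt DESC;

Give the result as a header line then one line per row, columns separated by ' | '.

== RESULT ==
users.qty | max_amt
7 | 2

Derivation:
After JOIN users (4 rows):
parts.qty | parts.city | parts.amt | parts.owner | users.qty | users.score
20 | BOS | 4 | alice | 20 | 30
7 | SEA | 2 | carol | 7 | 30
7 | SEA | 2 | carol | 7 | 9
2 | NY | 8 | dave | 2 | 3
After WHERE (2 rows):
parts.qty | parts.city | parts.amt | parts.owner | users.qty | users.score
7 | SEA | 2 | carol | 7 | 30
7 | SEA | 2 | carol | 7 | 9
After GROUP BY (1 rows):
users.qty | max_amt
7 | 2
After ORDER BY (1 rows):
users.qty | max_amt
7 | 2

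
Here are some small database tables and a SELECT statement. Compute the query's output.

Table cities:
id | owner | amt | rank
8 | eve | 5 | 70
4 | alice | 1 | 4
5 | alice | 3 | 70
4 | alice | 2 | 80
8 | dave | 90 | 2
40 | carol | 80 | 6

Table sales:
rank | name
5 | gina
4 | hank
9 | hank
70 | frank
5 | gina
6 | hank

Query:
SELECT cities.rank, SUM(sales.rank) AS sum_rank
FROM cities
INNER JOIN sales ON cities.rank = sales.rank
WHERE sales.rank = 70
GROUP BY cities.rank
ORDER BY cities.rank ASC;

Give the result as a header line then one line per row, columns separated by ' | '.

== RESULT ==
cities.rank | sum_rank
70 | 140

Derivation:
After JOIN sales (4 rows):
cities.id | cities.owner | cities.amt | cities.rank | sales.rank | sales.name
8 | eve | 5 | 70 | 70 | frank
4 | alice | 1 | 4 | 4 | hank
5 | alice | 3 | 70 | 70 | frank
40 | carol | 80 | 6 | 6 | hank
After WHERE (2 rows):
cities.id | cities.owner | cities.amt | cities.rank | sales.rank | sales.name
8 | eve | 5 | 70 | 70 | frank
5 | alice | 3 | 70 | 70 | frank
After GROUP BY (1 rows):
cities.rank | sum_rank
70 | 140
After ORDER BY (1 rows):
cities.rank | sum_rank
70 | 140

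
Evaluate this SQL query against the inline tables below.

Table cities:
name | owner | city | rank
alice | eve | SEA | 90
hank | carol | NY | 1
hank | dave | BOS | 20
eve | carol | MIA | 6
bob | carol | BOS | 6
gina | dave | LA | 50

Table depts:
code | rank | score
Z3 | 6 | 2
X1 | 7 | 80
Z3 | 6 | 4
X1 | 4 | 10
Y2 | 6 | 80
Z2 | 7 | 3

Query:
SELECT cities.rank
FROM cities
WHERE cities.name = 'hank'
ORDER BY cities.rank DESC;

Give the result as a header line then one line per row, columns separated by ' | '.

== RESULT ==
cities.rank
20
1

Derivation:
After WHERE (2 rows):
cities.name | cities.owner | cities.city | cities.rank
hank | carol | NY | 1
hank | dave | BOS | 20
After SELECT (2 rows):
cities.rank
1
20
After ORDER BY (2 rows):
cities.rank
20
1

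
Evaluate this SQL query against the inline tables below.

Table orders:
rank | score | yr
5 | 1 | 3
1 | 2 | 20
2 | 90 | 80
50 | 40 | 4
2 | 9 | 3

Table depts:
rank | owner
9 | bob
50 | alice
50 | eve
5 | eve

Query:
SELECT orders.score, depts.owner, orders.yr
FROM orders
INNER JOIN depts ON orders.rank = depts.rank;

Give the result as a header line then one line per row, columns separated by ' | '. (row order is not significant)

After JOIN depts (3 rows):
orders.rank | orders.score | orders.yr | depts.rank | depts.owner
5 | 1 | 3 | 5 | eve
50 | 40 | 4 | 50 | alice
50 | 40 | 4 | 50 | eve
After SELECT (3 rows):
orders.score | depts.owner | orders.yr
1 | eve | 3
40 | alice | 4
40 | eve | 4

== RESULT ==
orders.score | depts.owner | orders.yr
1 | eve | 3
40 | alice | 4
40 | eve | 4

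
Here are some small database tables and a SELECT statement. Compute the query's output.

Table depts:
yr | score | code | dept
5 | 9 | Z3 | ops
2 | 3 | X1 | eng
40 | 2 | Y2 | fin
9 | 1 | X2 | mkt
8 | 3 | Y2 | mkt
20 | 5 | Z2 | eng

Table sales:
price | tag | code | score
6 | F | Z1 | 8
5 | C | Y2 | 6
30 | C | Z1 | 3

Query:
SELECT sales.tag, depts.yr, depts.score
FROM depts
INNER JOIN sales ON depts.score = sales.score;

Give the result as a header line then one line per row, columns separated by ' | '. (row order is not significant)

After JOIN sales (2 rows):
depts.yr | depts.score | depts.code | depts.dept | sales.price | sales.tag | sales.code | sales.score
2 | 3 | X1 | eng | 30 | C | Z1 | 3
8 | 3 | Y2 | mkt | 30 | C | Z1 | 3
After SELECT (2 rows):
sales.tag | depts.yr | depts.score
C | 2 | 3
C | 8 | 3

== RESULT ==
sales.tag | depts.yr | depts.score
C | 2 | 3
C | 8 | 3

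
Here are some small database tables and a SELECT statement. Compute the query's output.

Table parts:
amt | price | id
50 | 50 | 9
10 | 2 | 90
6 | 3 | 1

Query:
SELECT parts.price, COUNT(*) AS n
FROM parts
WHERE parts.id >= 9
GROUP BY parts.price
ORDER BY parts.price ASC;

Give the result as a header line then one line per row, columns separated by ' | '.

== RESULT ==
parts.price | n
2 | 1
50 | 1

Derivation:
After WHERE (2 rows):
parts.amt | parts.price | parts.id
50 | 50 | 9
10 | 2 | 90
After GROUP BY (2 rows):
parts.price | n
50 | 1
2 | 1
After ORDER BY (2 rows):
parts.price | n
2 | 1
50 | 1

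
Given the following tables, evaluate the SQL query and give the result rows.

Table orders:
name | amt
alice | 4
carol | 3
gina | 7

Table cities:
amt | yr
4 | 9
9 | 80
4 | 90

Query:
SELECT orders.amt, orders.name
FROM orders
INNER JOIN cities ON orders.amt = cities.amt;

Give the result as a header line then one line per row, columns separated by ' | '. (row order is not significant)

== RESULT ==
orders.amt | orders.name
4 | alice
4 | alice

Derivation:
After JOIN cities (2 rows):
orders.name | orders.amt | cities.amt | cities.yr
alice | 4 | 4 | 9
alice | 4 | 4 | 90
After SELECT (2 rows):
orders.amt | orders.name
4 | alice
4 | alice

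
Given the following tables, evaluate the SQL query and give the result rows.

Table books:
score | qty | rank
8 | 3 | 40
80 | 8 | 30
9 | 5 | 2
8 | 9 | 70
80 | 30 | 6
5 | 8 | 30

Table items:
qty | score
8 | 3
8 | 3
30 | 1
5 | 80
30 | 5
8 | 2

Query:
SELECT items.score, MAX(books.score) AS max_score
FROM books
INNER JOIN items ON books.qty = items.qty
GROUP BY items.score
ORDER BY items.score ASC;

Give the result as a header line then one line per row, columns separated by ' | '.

After JOIN items (9 rows):
books.score | books.qty | books.rank | items.qty | items.score
80 | 8 | 30 | 8 | 3
80 | 8 | 30 | 8 | 3
80 | 8 | 30 | 8 | 2
9 | 5 | 2 | 5 | 80
80 | 30 | 6 | 30 | 1
80 | 30 | 6 | 30 | 5
5 | 8 | 30 | 8 | 3
5 | 8 | 30 | 8 | 3
5 | 8 | 30 | 8 | 2
After GROUP BY (5 rows):
items.score | max_score
3 | 80
2 | 80
80 | 9
1 | 80
5 | 80
After ORDER BY (5 rows):
items.score | max_score
1 | 80
2 | 80
3 | 80
5 | 80
80 | 9

== RESULT ==
items.score | max_score
1 | 80
2 | 80
3 | 80
5 | 80
80 | 9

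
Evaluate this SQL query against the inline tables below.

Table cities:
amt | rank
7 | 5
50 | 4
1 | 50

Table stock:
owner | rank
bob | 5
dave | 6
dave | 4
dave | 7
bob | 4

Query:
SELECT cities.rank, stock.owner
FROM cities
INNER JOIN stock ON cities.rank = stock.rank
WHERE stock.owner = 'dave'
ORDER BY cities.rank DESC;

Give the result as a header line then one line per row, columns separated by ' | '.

After JOIN stock (3 rows):
cities.amt | cities.rank | stock.owner | stock.rank
7 | 5 | bob | 5
50 | 4 | dave | 4
50 | 4 | bob | 4
After WHERE (1 rows):
cities.amt | cities.rank | stock.owner | stock.rank
50 | 4 | dave | 4
After SELECT (1 rows):
cities.rank | stock.owner
4 | dave
After ORDER BY (1 rows):
cities.rank | stock.owner
4 | dave

== RESULT ==
cities.rank | stock.owner
4 | dave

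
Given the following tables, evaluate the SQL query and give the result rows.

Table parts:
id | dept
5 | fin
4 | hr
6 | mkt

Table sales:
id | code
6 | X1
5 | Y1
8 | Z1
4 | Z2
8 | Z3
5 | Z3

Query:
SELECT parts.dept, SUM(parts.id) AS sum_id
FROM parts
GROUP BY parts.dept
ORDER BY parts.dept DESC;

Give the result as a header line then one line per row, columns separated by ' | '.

After GROUP BY (3 rows):
parts.dept | sum_id
fin | 5
hr | 4
mkt | 6
After ORDER BY (3 rows):
parts.dept | sum_id
mkt | 6
hr | 4
fin | 5

== RESULT ==
parts.dept | sum_id
mkt | 6
hr | 4
fin | 5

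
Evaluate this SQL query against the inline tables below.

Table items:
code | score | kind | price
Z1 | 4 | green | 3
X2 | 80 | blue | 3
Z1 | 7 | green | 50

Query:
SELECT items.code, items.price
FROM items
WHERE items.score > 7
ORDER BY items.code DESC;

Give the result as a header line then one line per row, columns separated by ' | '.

After WHERE (1 rows):
items.code | items.score | items.kind | items.price
X2 | 80 | blue | 3
After SELECT (1 rows):
items.code | items.price
X2 | 3
After ORDER BY (1 rows):
items.code | items.price
X2 | 3

== RESULT ==
items.code | items.price
X2 | 3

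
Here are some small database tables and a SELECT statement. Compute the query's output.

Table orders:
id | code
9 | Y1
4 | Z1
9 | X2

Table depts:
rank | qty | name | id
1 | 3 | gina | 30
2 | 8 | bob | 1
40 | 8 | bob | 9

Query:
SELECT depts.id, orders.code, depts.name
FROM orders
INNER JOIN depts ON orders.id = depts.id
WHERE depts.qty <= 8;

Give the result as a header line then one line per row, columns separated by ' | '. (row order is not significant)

== RESULT ==
depts.id | orders.code | depts.name
9 | Y1 | bob
9 | X2 | bob

Derivation:
After JOIN depts (2 rows):
orders.id | orders.code | depts.rank | depts.qty | depts.name | depts.id
9 | Y1 | 40 | 8 | bob | 9
9 | X2 | 40 | 8 | bob | 9
After WHERE (2 rows):
orders.id | orders.code | depts.rank | depts.qty | depts.name | depts.id
9 | Y1 | 40 | 8 | bob | 9
9 | X2 | 40 | 8 | bob | 9
After SELECT (2 rows):
depts.id | orders.code | depts.name
9 | Y1 | bob
9 | X2 | bob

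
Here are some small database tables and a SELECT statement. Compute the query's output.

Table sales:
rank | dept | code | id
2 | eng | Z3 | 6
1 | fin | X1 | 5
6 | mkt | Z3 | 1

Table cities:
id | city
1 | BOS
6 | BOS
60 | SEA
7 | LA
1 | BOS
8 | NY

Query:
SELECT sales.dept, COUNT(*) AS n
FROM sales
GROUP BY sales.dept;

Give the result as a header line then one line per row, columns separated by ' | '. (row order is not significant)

After GROUP BY (3 rows):
sales.dept | n
eng | 1
fin | 1
mkt | 1

== RESULT ==
sales.dept | n
eng | 1
fin | 1
mkt | 1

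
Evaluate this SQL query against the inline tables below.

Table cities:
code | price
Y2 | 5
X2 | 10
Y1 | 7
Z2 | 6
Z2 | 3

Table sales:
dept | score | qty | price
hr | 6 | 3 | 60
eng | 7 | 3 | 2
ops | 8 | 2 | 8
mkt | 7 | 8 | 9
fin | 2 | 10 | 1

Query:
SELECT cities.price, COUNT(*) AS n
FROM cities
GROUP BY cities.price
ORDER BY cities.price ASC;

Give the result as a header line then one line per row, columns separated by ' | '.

After GROUP BY (5 rows):
cities.price | n
5 | 1
10 | 1
7 | 1
6 | 1
3 | 1
After ORDER BY (5 rows):
cities.price | n
3 | 1
5 | 1
6 | 1
7 | 1
10 | 1

== RESULT ==
cities.price | n
3 | 1
5 | 1
6 | 1
7 | 1
10 | 1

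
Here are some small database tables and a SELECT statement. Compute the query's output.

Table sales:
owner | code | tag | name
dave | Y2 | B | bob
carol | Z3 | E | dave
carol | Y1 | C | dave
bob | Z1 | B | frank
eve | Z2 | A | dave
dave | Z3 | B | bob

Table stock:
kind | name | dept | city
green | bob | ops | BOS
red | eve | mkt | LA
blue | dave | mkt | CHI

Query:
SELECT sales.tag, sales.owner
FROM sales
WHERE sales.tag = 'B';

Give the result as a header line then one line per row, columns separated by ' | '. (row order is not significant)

After WHERE (3 rows):
sales.owner | sales.code | sales.tag | sales.name
dave | Y2 | B | bob
bob | Z1 | B | frank
dave | Z3 | B | bob
After SELECT (3 rows):
sales.tag | sales.owner
B | dave
B | bob
B | dave

== RESULT ==
sales.tag | sales.owner
B | dave
B | bob
B | dave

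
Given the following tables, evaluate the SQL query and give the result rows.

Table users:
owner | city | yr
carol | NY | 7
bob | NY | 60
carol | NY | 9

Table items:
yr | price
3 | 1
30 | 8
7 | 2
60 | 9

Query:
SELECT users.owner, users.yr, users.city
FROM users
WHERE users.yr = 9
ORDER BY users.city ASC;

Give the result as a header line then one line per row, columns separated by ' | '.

== RESULT ==
users.owner | users.yr | users.city
carol | 9 | NY

Derivation:
After WHERE (1 rows):
users.owner | users.city | users.yr
carol | NY | 9
After SELECT (1 rows):
users.owner | users.yr | users.city
carol | 9 | NY
After ORDER BY (1 rows):
users.owner | users.yr | users.city
carol | 9 | NY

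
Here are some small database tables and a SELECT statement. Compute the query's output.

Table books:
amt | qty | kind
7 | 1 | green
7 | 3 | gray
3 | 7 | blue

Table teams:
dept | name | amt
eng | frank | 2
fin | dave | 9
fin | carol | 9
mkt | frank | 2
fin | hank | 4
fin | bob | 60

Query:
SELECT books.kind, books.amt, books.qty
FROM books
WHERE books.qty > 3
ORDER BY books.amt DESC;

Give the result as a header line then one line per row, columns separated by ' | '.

== RESULT ==
books.kind | books.amt | books.qty
blue | 3 | 7

Derivation:
After WHERE (1 rows):
books.amt | books.qty | books.kind
3 | 7 | blue
After SELECT (1 rows):
books.kind | books.amt | books.qty
blue | 3 | 7
After ORDER BY (1 rows):
books.kind | books.amt | books.qty
blue | 3 | 7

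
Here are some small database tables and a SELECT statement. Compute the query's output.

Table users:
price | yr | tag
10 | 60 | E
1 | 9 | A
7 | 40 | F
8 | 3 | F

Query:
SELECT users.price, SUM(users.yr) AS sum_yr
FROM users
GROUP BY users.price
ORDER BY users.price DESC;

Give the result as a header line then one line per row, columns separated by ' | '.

== RESULT ==
users.price | sum_yr
10 | 60
8 | 3
7 | 40
1 | 9

Derivation:
After GROUP BY (4 rows):
users.price | sum_yr
10 | 60
1 | 9
7 | 40
8 | 3
After ORDER BY (4 rows):
users.price | sum_yr
10 | 60
8 | 3
7 | 40
1 | 9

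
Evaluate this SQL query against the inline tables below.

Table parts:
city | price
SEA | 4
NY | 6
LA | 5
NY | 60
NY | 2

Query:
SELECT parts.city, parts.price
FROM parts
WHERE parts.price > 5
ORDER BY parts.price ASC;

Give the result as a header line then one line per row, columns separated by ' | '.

After WHERE (2 rows):
parts.city | parts.price
NY | 6
NY | 60
After SELECT (2 rows):
parts.city | parts.price
NY | 6
NY | 60
After ORDER BY (2 rows):
parts.city | parts.price
NY | 6
NY | 60

== RESULT ==
parts.city | parts.price
NY | 6
NY | 60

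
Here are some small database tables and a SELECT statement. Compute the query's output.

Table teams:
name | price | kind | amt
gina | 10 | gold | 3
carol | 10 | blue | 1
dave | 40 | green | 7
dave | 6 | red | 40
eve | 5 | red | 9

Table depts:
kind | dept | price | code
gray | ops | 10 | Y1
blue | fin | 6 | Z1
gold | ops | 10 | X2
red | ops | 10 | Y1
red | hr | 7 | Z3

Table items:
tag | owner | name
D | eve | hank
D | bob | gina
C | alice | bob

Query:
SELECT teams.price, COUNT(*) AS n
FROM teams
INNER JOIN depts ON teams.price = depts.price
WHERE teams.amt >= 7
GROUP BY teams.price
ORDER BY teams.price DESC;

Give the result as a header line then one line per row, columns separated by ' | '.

After JOIN depts (7 rows):
teams.name | teams.price | teams.kind | teams.amt | depts.kind | depts.dept | depts.price | depts.code
gina | 10 | gold | 3 | gray | ops | 10 | Y1
gina | 10 | gold | 3 | gold | ops | 10 | X2
gina | 10 | gold | 3 | red | ops | 10 | Y1
carol | 10 | blue | 1 | gray | ops | 10 | Y1
carol | 10 | blue | 1 | gold | ops | 10 | X2
carol | 10 | blue | 1 | red | ops | 10 | Y1
dave | 6 | red | 40 | blue | fin | 6 | Z1
After WHERE (1 rows):
teams.name | teams.price | teams.kind | teams.amt | depts.kind | depts.dept | depts.price | depts.code
dave | 6 | red | 40 | blue | fin | 6 | Z1
After GROUP BY (1 rows):
teams.price | n
6 | 1
After ORDER BY (1 rows):
teams.price | n
6 | 1

== RESULT ==
teams.price | n
6 | 1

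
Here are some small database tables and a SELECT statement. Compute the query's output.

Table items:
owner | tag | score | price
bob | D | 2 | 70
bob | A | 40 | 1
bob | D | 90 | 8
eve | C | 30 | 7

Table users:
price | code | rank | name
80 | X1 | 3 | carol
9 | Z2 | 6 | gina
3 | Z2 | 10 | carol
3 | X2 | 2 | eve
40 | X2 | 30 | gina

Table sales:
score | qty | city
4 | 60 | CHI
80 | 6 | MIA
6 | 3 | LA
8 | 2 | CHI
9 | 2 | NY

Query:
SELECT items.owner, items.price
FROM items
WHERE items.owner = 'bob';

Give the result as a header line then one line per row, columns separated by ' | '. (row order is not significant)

== RESULT ==
items.owner | items.price
bob | 70
bob | 1
bob | 8

Derivation:
After WHERE (3 rows):
items.owner | items.tag | items.score | items.price
bob | D | 2 | 70
bob | A | 40 | 1
bob | D | 90 | 8
After SELECT (3 rows):
items.owner | items.price
bob | 70
bob | 1
bob | 8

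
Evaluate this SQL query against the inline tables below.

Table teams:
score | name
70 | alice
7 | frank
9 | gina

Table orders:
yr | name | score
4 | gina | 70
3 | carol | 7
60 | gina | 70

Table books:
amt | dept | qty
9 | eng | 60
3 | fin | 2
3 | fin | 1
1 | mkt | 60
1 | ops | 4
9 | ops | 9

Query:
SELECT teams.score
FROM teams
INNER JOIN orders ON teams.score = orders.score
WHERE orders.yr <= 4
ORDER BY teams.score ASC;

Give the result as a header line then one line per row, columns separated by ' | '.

== RESULT ==
teams.score
7
70

Derivation:
After JOIN orders (3 rows):
teams.score | teams.name | orders.yr | orders.name | orders.score
70 | alice | 4 | gina | 70
70 | alice | 60 | gina | 70
7 | frank | 3 | carol | 7
After WHERE (2 rows):
teams.score | teams.name | orders.yr | orders.name | orders.score
70 | alice | 4 | gina | 70
7 | frank | 3 | carol | 7
After SELECT (2 rows):
teams.score
70
7
After ORDER BY (2 rows):
teams.score
7
70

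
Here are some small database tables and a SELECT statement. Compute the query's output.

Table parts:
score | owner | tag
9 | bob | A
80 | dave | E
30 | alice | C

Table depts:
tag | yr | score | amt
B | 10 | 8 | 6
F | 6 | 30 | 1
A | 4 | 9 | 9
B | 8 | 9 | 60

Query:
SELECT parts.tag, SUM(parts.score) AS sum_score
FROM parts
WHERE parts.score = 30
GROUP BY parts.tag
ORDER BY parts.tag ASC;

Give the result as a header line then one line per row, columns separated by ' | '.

== RESULT ==
parts.tag | sum_score
C | 30

Derivation:
After WHERE (1 rows):
parts.score | parts.owner | parts.tag
30 | alice | C
After GROUP BY (1 rows):
parts.tag | sum_score
C | 30
After ORDER BY (1 rows):
parts.tag | sum_score
C | 30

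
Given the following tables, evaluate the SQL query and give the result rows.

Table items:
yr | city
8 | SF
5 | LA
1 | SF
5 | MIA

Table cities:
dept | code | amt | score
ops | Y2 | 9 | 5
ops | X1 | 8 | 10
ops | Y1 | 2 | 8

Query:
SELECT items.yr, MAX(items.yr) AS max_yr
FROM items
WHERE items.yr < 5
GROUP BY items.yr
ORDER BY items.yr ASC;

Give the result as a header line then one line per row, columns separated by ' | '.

== RESULT ==
items.yr | max_yr
1 | 1

Derivation:
After WHERE (1 rows):
items.yr | items.city
1 | SF
After GROUP BY (1 rows):
items.yr | max_yr
1 | 1
After ORDER BY (1 rows):
items.yr | max_yr
1 | 1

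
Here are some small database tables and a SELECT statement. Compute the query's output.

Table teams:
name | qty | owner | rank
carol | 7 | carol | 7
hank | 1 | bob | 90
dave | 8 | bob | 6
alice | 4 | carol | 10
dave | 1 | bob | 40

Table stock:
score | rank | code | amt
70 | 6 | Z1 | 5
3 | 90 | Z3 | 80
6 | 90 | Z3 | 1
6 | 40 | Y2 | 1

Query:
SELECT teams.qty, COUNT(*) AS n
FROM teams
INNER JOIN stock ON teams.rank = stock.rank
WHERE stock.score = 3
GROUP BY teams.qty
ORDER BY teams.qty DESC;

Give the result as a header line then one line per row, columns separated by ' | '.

After JOIN stock (4 rows):
teams.name | teams.qty | teams.owner | teams.rank | stock.score | stock.rank | stock.code | stock.amt
hank | 1 | bob | 90 | 3 | 90 | Z3 | 80
hank | 1 | bob | 90 | 6 | 90 | Z3 | 1
dave | 8 | bob | 6 | 70 | 6 | Z1 | 5
dave | 1 | bob | 40 | 6 | 40 | Y2 | 1
After WHERE (1 rows):
teams.name | teams.qty | teams.owner | teams.rank | stock.score | stock.rank | stock.code | stock.amt
hank | 1 | bob | 90 | 3 | 90 | Z3 | 80
After GROUP BY (1 rows):
teams.qty | n
1 | 1
After ORDER BY (1 rows):
teams.qty | n
1 | 1

== RESULT ==
teams.qty | n
1 | 1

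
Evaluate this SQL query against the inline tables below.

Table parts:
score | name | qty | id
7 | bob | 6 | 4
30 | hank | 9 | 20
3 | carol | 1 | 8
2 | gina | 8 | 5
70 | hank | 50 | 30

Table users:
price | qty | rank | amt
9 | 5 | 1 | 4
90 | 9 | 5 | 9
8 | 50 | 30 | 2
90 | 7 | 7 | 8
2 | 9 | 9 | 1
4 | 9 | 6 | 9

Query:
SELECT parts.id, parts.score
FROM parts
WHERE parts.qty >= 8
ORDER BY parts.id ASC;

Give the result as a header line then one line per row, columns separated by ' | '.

After WHERE (3 rows):
parts.score | parts.name | parts.qty | parts.id
30 | hank | 9 | 20
2 | gina | 8 | 5
70 | hank | 50 | 30
After SELECT (3 rows):
parts.id | parts.score
20 | 30
5 | 2
30 | 70
After ORDER BY (3 rows):
parts.id | parts.score
5 | 2
20 | 30
30 | 70

== RESULT ==
parts.id | parts.score
5 | 2
20 | 30
30 | 70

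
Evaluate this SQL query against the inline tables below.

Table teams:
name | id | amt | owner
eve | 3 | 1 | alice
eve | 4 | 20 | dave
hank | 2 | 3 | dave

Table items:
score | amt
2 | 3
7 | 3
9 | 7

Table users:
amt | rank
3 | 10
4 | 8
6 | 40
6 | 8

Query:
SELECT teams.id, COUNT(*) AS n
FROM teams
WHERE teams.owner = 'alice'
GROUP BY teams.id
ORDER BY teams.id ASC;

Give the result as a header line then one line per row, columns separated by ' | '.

== RESULT ==
teams.id | n
3 | 1

Derivation:
After WHERE (1 rows):
teams.name | teams.id | teams.amt | teams.owner
eve | 3 | 1 | alice
After GROUP BY (1 rows):
teams.id | n
3 | 1
After ORDER BY (1 rows):
teams.id | n
3 | 1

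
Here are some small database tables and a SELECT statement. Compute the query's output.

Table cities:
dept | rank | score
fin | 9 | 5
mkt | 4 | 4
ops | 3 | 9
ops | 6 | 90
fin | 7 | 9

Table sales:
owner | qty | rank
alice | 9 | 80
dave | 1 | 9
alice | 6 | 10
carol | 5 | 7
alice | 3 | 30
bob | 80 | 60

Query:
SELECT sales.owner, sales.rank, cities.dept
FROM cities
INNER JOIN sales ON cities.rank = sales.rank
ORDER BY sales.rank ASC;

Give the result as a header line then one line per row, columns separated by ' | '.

== RESULT ==
sales.owner | sales.rank | cities.dept
carol | 7 | fin
dave | 9 | fin

Derivation:
After JOIN sales (2 rows):
cities.dept | cities.rank | cities.score | sales.owner | sales.qty | sales.rank
fin | 9 | 5 | dave | 1 | 9
fin | 7 | 9 | carol | 5 | 7
After SELECT (2 rows):
sales.owner | sales.rank | cities.dept
dave | 9 | fin
carol | 7 | fin
After ORDER BY (2 rows):
sales.owner | sales.rank | cities.dept
carol | 7 | fin
dave | 9 | fin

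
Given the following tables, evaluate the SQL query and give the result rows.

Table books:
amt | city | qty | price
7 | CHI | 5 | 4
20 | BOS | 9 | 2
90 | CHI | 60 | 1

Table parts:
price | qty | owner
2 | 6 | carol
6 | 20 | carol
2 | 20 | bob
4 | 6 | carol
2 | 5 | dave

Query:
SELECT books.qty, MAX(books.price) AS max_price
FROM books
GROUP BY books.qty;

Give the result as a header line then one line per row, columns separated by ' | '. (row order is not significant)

After GROUP BY (3 rows):
books.qty | max_price
5 | 4
9 | 2
60 | 1

== RESULT ==
books.qty | max_price
5 | 4
9 | 2
60 | 1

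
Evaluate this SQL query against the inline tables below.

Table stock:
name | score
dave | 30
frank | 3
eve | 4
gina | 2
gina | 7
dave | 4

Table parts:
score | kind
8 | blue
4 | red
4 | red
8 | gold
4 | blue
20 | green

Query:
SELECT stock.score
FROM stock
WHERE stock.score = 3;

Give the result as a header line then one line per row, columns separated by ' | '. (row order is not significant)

After WHERE (1 rows):
stock.name | stock.score
frank | 3
After SELECT (1 rows):
stock.score
3

== RESULT ==
stock.score
3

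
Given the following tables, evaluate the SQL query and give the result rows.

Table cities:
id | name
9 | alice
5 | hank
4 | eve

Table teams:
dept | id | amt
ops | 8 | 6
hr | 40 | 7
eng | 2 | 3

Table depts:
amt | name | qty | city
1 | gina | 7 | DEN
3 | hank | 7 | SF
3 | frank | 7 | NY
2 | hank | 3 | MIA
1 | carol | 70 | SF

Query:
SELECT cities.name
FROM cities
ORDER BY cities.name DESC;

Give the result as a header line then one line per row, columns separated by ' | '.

After SELECT (3 rows):
cities.name
alice
hank
eve
After ORDER BY (3 rows):
cities.name
hank
eve
alice

== RESULT ==
cities.name
hank
eve
alice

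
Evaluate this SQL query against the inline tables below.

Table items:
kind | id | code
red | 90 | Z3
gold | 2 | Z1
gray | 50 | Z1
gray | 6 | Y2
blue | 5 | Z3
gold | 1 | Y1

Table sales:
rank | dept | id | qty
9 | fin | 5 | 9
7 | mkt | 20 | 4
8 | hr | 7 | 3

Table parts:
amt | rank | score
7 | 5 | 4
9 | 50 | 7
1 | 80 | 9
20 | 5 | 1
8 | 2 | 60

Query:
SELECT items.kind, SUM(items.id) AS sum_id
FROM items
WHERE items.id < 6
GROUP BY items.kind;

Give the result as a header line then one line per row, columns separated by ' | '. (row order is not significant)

== RESULT ==
items.kind | sum_id
gold | 3
blue | 5

Derivation:
After WHERE (3 rows):
items.kind | items.id | items.code
gold | 2 | Z1
blue | 5 | Z3
gold | 1 | Y1
After GROUP BY (2 rows):
items.kind | sum_id
gold | 3
blue | 5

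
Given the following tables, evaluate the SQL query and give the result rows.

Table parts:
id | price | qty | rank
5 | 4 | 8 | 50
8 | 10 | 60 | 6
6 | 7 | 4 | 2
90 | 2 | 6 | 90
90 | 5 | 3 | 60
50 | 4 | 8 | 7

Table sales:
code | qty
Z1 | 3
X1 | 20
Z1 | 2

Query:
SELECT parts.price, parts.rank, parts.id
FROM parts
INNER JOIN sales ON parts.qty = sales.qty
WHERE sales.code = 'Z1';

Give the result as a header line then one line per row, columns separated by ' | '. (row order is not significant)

After JOIN sales (1 rows):
parts.id | parts.price | parts.qty | parts.rank | sales.code | sales.qty
90 | 5 | 3 | 60 | Z1 | 3
After WHERE (1 rows):
parts.id | parts.price | parts.qty | parts.rank | sales.code | sales.qty
90 | 5 | 3 | 60 | Z1 | 3
After SELECT (1 rows):
parts.price | parts.rank | parts.id
5 | 60 | 90

== RESULT ==
parts.price | parts.rank | parts.id
5 | 60 | 90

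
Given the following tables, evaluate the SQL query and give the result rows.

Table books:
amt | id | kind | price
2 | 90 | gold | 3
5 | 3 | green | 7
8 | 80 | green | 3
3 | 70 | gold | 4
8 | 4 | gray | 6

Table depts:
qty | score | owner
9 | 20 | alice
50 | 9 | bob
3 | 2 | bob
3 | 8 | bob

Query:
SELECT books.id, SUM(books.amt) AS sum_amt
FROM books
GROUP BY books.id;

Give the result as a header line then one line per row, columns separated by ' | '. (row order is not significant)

== RESULT ==
books.id | sum_amt
90 | 2
3 | 5
80 | 8
70 | 3
4 | 8

Derivation:
After GROUP BY (5 rows):
books.id | sum_amt
90 | 2
3 | 5
80 | 8
70 | 3
4 | 8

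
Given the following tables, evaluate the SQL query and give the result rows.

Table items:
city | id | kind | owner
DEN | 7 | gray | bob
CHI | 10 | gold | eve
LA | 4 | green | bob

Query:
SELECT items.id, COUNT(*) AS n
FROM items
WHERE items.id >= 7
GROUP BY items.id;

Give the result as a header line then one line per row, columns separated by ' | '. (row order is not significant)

== RESULT ==
items.id | n
7 | 1
10 | 1

Derivation:
After WHERE (2 rows):
items.city | items.id | items.kind | items.owner
DEN | 7 | gray | bob
CHI | 10 | gold | eve
After GROUP BY (2 rows):
items.id | n
7 | 1
10 | 1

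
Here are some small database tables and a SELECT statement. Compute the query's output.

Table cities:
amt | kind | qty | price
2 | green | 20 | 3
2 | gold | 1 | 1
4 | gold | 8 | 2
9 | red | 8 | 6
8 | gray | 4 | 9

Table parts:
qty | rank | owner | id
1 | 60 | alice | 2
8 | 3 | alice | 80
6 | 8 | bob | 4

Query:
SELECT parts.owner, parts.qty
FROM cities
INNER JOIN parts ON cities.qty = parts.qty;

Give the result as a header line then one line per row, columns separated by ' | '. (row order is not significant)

After JOIN parts (3 rows):
cities.amt | cities.kind | cities.qty | cities.price | parts.qty | parts.rank | parts.owner | parts.id
2 | gold | 1 | 1 | 1 | 60 | alice | 2
4 | gold | 8 | 2 | 8 | 3 | alice | 80
9 | red | 8 | 6 | 8 | 3 | alice | 80
After SELECT (3 rows):
parts.owner | parts.qty
alice | 1
alice | 8
alice | 8

== RESULT ==
parts.owner | parts.qty
alice | 1
alice | 8
alice | 8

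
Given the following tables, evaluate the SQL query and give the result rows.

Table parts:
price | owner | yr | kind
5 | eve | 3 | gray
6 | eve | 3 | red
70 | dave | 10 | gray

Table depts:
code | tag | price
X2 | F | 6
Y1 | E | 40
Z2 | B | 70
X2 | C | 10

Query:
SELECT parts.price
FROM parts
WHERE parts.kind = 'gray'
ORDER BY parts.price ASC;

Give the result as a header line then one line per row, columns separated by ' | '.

== RESULT ==
parts.price
5
70

Derivation:
After WHERE (2 rows):
parts.price | parts.owner | parts.yr | parts.kind
5 | eve | 3 | gray
70 | dave | 10 | gray
After SELECT (2 rows):
parts.price
5
70
After ORDER BY (2 rows):
parts.price
5
70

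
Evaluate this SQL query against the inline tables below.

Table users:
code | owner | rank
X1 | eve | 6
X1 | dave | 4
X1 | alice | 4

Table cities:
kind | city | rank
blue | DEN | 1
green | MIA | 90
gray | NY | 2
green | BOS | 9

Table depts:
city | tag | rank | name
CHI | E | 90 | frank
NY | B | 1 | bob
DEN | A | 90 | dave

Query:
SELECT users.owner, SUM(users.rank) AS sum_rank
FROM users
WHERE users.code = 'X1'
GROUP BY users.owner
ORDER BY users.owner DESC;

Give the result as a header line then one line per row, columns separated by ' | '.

After WHERE (3 rows):
users.code | users.owner | users.rank
X1 | eve | 6
X1 | dave | 4
X1 | alice | 4
After GROUP BY (3 rows):
users.owner | sum_rank
eve | 6
dave | 4
alice | 4
After ORDER BY (3 rows):
users.owner | sum_rank
eve | 6
dave | 4
alice | 4

== RESULT ==
users.owner | sum_rank
eve | 6
dave | 4
alice | 4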